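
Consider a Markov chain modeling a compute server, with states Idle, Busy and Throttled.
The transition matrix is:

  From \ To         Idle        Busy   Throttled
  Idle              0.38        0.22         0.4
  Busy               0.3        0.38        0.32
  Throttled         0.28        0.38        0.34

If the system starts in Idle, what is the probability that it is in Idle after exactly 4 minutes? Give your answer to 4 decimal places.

0.3184

Propagate the distribution vector 4 minutes from Idle.
After 0 minutes: (1.0000, 0.0000, 0.0000)
After 1 minute: (0.3800, 0.2200, 0.4000)
After 2 minutes: (0.3224, 0.3192, 0.3584)
After 3 minutes: (0.3186, 0.3284, 0.3530)
After 4 minutes: (0.3184, 0.3290, 0.3525)
P(in Idle after 4 minutes) = 0.3184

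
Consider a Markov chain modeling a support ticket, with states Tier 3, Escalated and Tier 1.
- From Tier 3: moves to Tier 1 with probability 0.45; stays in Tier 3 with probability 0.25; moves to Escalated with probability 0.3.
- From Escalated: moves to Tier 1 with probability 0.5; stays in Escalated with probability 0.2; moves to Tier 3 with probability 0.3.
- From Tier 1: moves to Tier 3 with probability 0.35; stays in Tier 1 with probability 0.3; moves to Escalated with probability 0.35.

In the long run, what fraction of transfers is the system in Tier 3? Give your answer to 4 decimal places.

0.3050

Let the stationary distribution be π with π = πP and π_1 + π_2 + π_3 = 1.
π_1 = 0.25·π_1 + 0.3·π_2 + 0.35·π_3
π_2 = 0.3·π_1 + 0.2·π_2 + 0.35·π_3
Solving with the normalization constraint gives π = (0.3050, 0.2911, 0.4040).
So the stationary probability of Tier 3 is 0.3050.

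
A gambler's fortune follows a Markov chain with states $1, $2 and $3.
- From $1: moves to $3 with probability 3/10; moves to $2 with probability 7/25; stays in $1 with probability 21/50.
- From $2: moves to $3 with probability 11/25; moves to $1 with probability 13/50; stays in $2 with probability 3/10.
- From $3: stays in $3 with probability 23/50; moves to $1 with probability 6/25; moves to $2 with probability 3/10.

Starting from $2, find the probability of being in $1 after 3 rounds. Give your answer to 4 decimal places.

0.2986

Propagate the distribution vector 3 rounds from $2.
After 0 rounds: (0.0000, 1.0000, 0.0000)
After 1 round: (0.2600, 0.3000, 0.4400)
After 2 rounds: (0.2928, 0.2948, 0.4124)
After 3 rounds: (0.2986, 0.2941, 0.4073)
P(in $1 after 3 rounds) = 0.2986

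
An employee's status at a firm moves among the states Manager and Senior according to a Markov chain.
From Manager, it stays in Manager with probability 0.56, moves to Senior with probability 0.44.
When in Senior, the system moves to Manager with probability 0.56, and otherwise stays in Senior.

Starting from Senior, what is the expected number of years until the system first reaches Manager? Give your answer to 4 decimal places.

Let t(s) be the expected number of years to first reach Manager from state s, with t(Manager) = 0. Conditioning on the first year:
t(Senior) = 1 + 0.44·t(Senior)
Solving: t(Senior) = 1.7857.
Expected years from Senior to Manager: 1.7857.

1.7857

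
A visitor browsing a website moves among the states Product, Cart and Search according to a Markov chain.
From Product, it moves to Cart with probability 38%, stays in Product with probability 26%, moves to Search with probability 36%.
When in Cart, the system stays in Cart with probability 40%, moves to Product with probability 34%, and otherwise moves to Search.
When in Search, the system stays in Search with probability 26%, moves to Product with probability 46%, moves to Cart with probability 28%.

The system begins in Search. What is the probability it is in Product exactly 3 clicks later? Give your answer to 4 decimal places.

0.3500

Propagate the distribution vector 3 clicks from Search.
After 0 clicks: (0.0000, 0.0000, 1.0000)
After 1 click: (0.4600, 0.2800, 0.2600)
After 2 clicks: (0.3344, 0.3596, 0.3060)
After 3 clicks: (0.3500, 0.3566, 0.2934)
P(in Product after 3 clicks) = 0.3500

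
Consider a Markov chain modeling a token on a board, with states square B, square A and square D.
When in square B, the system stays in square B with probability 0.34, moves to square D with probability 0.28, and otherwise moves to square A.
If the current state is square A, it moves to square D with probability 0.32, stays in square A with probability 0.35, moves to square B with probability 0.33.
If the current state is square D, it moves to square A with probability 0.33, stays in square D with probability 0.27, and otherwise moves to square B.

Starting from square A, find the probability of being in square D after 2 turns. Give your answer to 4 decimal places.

Sum over the intermediate state after 1 turn:
P = P(square A→square B)·P(square B→square D) + P(square A→square A)·P(square A→square D) + P(square A→square D)·P(square D→square D)
  = 0.33×0.28 + 0.35×0.32 + 0.32×0.27
  = 0.0924 + 0.1120 + 0.0864 = 0.2908

0.2908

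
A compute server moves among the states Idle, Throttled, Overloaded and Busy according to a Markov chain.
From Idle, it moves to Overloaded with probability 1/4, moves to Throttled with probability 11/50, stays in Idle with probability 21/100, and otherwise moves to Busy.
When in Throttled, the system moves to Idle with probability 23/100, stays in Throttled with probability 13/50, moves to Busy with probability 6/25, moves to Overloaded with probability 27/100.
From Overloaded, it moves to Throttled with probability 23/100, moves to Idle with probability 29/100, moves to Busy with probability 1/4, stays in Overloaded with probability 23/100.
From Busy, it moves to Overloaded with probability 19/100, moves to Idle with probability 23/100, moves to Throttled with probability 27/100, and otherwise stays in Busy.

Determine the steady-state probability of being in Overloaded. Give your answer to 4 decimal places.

Let the stationary distribution be π with π = πP and π_1 + π_2 + π_3 + π_4 = 1.
π_1 = 0.21·π_1 + 0.23·π_2 + 0.29·π_3 + 0.23·π_4
π_2 = 0.22·π_1 + 0.26·π_2 + 0.23·π_3 + 0.27·π_4
π_3 = 0.25·π_1 + 0.27·π_2 + 0.23·π_3 + 0.19·π_4
Solving with the normalization constraint gives π = (0.2392, 0.2462, 0.2334, 0.2812).
So the stationary probability of Overloaded is 0.2334.

0.2334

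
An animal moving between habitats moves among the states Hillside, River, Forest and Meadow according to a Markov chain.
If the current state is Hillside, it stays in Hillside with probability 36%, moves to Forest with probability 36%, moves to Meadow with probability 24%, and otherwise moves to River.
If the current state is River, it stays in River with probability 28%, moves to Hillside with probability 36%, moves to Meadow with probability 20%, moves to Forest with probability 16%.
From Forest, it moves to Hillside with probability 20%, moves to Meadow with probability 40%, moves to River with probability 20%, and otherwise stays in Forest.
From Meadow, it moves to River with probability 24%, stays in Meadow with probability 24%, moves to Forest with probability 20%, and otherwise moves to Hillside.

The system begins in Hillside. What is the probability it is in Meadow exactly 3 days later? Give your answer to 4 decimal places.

0.2748

Propagate the distribution vector 3 days from Hillside.
After 0 days: (1.0000, 0.0000, 0.0000, 0.0000)
After 1 day: (0.3600, 0.0400, 0.3600, 0.2400)
After 2 days: (0.2928, 0.1552, 0.2560, 0.2960)
After 3 days: (0.3072, 0.1774, 0.2406, 0.2748)
P(in Meadow after 3 days) = 0.2748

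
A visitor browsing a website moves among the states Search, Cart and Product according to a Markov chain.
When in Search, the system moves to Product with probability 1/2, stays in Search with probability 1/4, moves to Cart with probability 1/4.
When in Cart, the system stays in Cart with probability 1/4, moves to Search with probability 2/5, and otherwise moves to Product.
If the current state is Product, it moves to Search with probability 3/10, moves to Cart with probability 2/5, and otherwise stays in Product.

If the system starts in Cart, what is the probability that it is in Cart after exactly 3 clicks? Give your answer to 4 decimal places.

Propagate the distribution vector 3 clicks from Cart.
After 0 clicks: (0.0000, 1.0000, 0.0000)
After 1 click: (0.4000, 0.2500, 0.3500)
After 2 clicks: (0.3050, 0.3025, 0.3925)
After 3 clicks: (0.3150, 0.3089, 0.3761)
P(in Cart after 3 clicks) = 0.3089

0.3089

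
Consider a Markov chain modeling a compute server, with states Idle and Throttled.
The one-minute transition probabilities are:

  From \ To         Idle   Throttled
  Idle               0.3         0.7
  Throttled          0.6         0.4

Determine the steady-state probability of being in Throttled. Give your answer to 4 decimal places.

0.5385

Let the stationary distribution be π with π = πP and π_1 + π_2 = 1.
π_1 = 0.3·π_1 + 0.6·π_2
Solving with the normalization constraint gives π = (0.4615, 0.5385).
So the stationary probability of Throttled is 0.5385.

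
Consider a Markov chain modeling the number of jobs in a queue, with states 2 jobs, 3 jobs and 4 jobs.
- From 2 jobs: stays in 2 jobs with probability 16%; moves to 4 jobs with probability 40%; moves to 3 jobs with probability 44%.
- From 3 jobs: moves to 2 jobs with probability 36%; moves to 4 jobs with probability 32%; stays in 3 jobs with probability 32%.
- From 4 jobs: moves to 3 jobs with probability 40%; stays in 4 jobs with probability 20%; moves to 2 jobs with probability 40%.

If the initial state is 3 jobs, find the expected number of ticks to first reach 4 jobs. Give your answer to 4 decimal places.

2.9070

Let t(s) be the expected number of ticks to first reach 4 jobs from state s, with t(4 jobs) = 0. Conditioning on the first tick:
t(2 jobs) = 1 + 0.16·t(2 jobs) + 0.44·t(3 jobs)
t(3 jobs) = 1 + 0.36·t(2 jobs) + 0.32·t(3 jobs)
Solving: t(2 jobs) = 2.7132, t(3 jobs) = 2.9070.
Expected ticks from 3 jobs to 4 jobs: 2.9070.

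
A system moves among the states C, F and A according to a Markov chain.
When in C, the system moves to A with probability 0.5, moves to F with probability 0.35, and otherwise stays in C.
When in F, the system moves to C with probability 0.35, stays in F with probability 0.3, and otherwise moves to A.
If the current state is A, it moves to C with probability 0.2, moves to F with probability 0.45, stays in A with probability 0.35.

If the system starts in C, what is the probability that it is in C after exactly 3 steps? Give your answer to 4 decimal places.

Propagate the distribution vector 3 steps from C.
After 0 steps: (1.0000, 0.0000, 0.0000)
After 1 step: (0.1500, 0.3500, 0.5000)
After 2 steps: (0.2450, 0.3825, 0.3725)
After 3 steps: (0.2451, 0.3681, 0.3868)
P(in C after 3 steps) = 0.2451

0.2451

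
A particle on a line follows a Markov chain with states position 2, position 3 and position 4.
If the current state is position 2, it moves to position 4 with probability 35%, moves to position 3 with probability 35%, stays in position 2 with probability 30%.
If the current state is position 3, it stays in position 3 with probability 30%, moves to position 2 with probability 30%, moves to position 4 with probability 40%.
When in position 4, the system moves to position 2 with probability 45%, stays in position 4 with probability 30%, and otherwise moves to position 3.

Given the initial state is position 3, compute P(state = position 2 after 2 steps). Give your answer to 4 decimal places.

0.3600

Sum over the intermediate state after 1 step:
P = P(position 3→position 2)·P(position 2→position 2) + P(position 3→position 3)·P(position 3→position 2) + P(position 3→position 4)·P(position 4→position 2)
  = 0.3×0.3 + 0.3×0.3 + 0.4×0.45
  = 0.0900 + 0.0900 + 0.1800 = 0.3600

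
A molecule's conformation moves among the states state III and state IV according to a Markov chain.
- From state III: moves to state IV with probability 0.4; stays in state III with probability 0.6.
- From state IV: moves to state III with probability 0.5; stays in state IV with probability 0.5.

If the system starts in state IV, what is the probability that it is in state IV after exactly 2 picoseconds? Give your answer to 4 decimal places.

Sum over the intermediate state after 1 picosecond:
P = P(state IV→state III)·P(state III→state IV) + P(state IV→state IV)·P(state IV→state IV)
  = 0.5×0.4 + 0.5×0.5
  = 0.2000 + 0.2500 = 0.4500

0.4500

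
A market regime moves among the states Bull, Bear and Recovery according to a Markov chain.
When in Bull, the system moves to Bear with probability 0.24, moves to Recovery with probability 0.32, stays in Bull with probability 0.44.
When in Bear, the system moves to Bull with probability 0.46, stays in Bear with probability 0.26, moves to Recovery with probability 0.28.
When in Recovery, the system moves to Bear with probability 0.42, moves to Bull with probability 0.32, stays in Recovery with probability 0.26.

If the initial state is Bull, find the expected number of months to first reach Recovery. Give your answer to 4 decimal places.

3.2237

Let t(s) be the expected number of months to first reach Recovery from state s, with t(Recovery) = 0. Conditioning on the first month:
t(Bull) = 1 + 0.44·t(Bull) + 0.24·t(Bear)
t(Bear) = 1 + 0.46·t(Bull) + 0.26·t(Bear)
Solving: t(Bull) = 3.2237, t(Bear) = 3.3553.
Expected months from Bull to Recovery: 3.2237.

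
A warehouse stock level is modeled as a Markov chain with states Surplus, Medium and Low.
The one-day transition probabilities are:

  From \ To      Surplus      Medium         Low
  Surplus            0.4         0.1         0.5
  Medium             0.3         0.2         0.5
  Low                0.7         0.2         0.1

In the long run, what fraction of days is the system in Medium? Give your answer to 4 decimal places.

Let the stationary distribution be π with π = πP and π_1 + π_2 + π_3 = 1.
π_1 = 0.4·π_1 + 0.3·π_2 + 0.7·π_3
π_2 = 0.1·π_1 + 0.2·π_2 + 0.2·π_3
Solving with the normalization constraint gives π = (0.4921, 0.1508, 0.3571).
So the stationary probability of Medium is 0.1508.

0.1508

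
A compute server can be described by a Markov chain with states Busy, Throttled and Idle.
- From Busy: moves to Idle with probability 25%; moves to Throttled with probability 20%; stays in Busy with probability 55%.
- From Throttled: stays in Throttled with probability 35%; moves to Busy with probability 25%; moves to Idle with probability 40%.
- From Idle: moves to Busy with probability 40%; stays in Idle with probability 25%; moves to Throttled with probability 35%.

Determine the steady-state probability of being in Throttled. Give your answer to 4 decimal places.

0.2870

Let the stationary distribution be π with π = πP and π_1 + π_2 + π_3 = 1.
π_1 = 0.55·π_1 + 0.25·π_2 + 0.4·π_3
π_2 = 0.2·π_1 + 0.35·π_2 + 0.35·π_3
Solving with the normalization constraint gives π = (0.4199, 0.2870, 0.2931).
So the stationary probability of Throttled is 0.2870.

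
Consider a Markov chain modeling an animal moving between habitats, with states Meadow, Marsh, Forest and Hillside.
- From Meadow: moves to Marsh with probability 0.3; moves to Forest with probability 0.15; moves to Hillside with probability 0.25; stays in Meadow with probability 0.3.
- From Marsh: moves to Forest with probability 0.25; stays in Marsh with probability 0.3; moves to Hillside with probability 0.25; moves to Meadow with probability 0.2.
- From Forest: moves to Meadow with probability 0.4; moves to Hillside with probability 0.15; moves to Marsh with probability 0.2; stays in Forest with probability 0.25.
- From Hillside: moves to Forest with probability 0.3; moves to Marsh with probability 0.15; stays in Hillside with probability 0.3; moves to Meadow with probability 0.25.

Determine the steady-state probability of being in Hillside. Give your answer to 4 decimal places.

0.2386

Let the stationary distribution be π with π = πP and π_1 + π_2 + π_3 + π_4 = 1.
π_1 = 0.3·π_1 + 0.2·π_2 + 0.4·π_3 + 0.25·π_4
π_2 = 0.3·π_1 + 0.3·π_2 + 0.2·π_3 + 0.15·π_4
π_3 = 0.15·π_1 + 0.25·π_2 + 0.25·π_3 + 0.3·π_4
Solving with the normalization constraint gives π = (0.2873, 0.2409, 0.2332, 0.2386).
So the stationary probability of Hillside is 0.2386.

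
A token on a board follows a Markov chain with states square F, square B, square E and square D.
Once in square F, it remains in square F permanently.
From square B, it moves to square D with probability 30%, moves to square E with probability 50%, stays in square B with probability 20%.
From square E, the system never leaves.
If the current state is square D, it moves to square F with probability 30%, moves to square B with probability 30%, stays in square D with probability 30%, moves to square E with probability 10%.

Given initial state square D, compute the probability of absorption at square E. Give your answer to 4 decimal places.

0.4894

Let h(s) be the probability of absorption at square E starting from transient state s. Then h(square E) = 1 and h(square F) = 0. By first-step analysis:
h(square B) = 0.2·h(square B) + 0.5·1 + 0.3·h(square D)
h(square D) = 0.3·0 + 0.3·h(square B) + 0.1·1 + 0.3·h(square D)
Solving: h(square B) = 0.8085, h(square D) = 0.4894.
Starting from square D, the probability is 0.4894.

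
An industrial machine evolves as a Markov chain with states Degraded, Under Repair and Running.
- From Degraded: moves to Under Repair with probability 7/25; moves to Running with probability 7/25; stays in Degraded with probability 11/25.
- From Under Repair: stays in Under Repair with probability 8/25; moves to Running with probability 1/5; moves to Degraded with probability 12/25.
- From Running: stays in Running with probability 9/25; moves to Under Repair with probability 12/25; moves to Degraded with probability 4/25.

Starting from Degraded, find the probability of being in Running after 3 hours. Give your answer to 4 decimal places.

Propagate the distribution vector 3 hours from Degraded.
After 0 hours: (1.0000, 0.0000, 0.0000)
After 1 hour: (0.4400, 0.2800, 0.2800)
After 2 hours: (0.3728, 0.3472, 0.2800)
After 3 hours: (0.3755, 0.3499, 0.2746)
P(in Running after 3 hours) = 0.2746

0.2746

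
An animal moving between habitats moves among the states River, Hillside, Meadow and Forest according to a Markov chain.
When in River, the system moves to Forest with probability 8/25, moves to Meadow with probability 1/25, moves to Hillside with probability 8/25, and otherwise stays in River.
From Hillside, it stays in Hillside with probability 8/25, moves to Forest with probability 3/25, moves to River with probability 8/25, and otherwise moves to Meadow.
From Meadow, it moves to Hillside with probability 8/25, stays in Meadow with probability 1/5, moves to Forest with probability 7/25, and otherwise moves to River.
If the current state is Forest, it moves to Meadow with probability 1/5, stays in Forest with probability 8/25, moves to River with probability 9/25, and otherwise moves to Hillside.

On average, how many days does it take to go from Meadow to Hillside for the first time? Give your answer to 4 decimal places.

Let t(s) be the expected number of days to first reach Hillside from state s, with t(Hillside) = 0. Conditioning on the first day:
t(River) = 1 + 0.32·t(River) + 0.04·t(Meadow) + 0.32·t(Forest)
t(Meadow) = 1 + 0.2·t(River) + 0.2·t(Meadow) + 0.28·t(Forest)
t(Forest) = 1 + 0.36·t(River) + 0.2·t(Meadow) + 0.32·t(Forest)
Solving: t(River) = 3.8931, t(Meadow) = 3.8563, t(Forest) = 4.6659.
Expected days from Meadow to Hillside: 3.8563.

3.8563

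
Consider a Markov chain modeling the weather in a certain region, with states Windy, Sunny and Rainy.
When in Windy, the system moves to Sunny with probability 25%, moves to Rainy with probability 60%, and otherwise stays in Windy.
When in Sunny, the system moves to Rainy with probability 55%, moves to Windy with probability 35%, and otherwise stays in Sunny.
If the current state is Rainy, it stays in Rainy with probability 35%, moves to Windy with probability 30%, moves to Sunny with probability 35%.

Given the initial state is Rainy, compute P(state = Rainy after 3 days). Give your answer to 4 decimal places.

Propagate the distribution vector 3 days from Rainy.
After 0 days: (0.0000, 0.0000, 1.0000)
After 1 day: (0.3000, 0.3500, 0.3500)
After 2 days: (0.2725, 0.2325, 0.4950)
After 3 days: (0.2708, 0.2646, 0.4646)
P(in Rainy after 3 days) = 0.4646

0.4646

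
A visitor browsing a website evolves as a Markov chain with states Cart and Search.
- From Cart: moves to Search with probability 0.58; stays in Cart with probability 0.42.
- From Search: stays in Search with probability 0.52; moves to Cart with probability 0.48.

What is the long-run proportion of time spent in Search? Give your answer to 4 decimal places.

Let the stationary distribution be π with π = πP and π_1 + π_2 = 1.
π_1 = 0.42·π_1 + 0.48·π_2
Solving with the normalization constraint gives π = (0.4528, 0.5472).
So the stationary probability of Search is 0.5472.

0.5472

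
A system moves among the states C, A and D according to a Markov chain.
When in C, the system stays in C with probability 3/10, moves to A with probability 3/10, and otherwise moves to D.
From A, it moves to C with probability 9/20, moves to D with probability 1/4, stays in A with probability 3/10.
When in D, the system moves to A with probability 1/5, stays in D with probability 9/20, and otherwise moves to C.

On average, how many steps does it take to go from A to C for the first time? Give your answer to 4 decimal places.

Let t(s) be the expected number of steps to first reach C from state s, with t(C) = 0. Conditioning on the first step:
t(A) = 1 + 0.3·t(A) + 0.25·t(D)
t(D) = 1 + 0.2·t(A) + 0.45·t(D)
Solving: t(A) = 2.3881, t(D) = 2.6866.
Expected steps from A to C: 2.3881.

2.3881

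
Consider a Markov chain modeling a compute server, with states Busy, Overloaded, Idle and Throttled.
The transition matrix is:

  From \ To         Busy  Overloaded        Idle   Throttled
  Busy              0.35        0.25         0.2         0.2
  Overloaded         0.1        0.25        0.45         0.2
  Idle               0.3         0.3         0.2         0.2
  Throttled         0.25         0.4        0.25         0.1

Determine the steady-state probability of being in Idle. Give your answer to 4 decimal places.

Let the stationary distribution be π with π = πP and π_1 + π_2 + π_3 + π_4 = 1.
π_1 = 0.35·π_1 + 0.1·π_2 + 0.3·π_3 + 0.25·π_4
π_2 = 0.25·π_1 + 0.25·π_2 + 0.3·π_3 + 0.4·π_4
π_3 = 0.2·π_1 + 0.45·π_2 + 0.2·π_3 + 0.25·π_4
Solving with the normalization constraint gives π = (0.2449, 0.2914, 0.2819, 0.1818).
So the stationary probability of Idle is 0.2819.

0.2819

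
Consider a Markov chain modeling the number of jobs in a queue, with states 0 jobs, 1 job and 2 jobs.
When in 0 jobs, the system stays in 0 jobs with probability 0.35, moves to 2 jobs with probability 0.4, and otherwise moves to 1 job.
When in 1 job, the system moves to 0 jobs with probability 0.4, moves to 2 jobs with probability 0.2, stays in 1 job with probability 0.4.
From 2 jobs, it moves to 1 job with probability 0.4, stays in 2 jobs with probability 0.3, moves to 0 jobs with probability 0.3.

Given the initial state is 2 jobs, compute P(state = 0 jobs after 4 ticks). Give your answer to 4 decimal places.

Propagate the distribution vector 4 ticks from 2 jobs.
After 0 ticks: (0.0000, 0.0000, 1.0000)
After 1 tick: (0.3000, 0.4000, 0.3000)
After 2 ticks: (0.3550, 0.3550, 0.2900)
After 3 ticks: (0.3533, 0.3468, 0.3000)
After 4 ticks: (0.3523, 0.3470, 0.3007)
P(in 0 jobs after 4 ticks) = 0.3523

0.3523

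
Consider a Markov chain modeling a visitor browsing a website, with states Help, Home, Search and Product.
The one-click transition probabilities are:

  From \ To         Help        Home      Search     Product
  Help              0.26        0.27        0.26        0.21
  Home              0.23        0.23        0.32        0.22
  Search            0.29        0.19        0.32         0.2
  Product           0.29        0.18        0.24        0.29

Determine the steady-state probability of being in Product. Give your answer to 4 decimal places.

Let the stationary distribution be π with π = πP and π_1 + π_2 + π_3 + π_4 = 1.
π_1 = 0.26·π_1 + 0.23·π_2 + 0.29·π_3 + 0.29·π_4
π_2 = 0.27·π_1 + 0.23·π_2 + 0.19·π_3 + 0.18·π_4
π_3 = 0.26·π_1 + 0.32·π_2 + 0.32·π_3 + 0.24·π_4
Solving with the normalization constraint gives π = (0.2689, 0.2180, 0.2857, 0.2275).
So the stationary probability of Product is 0.2275.

0.2275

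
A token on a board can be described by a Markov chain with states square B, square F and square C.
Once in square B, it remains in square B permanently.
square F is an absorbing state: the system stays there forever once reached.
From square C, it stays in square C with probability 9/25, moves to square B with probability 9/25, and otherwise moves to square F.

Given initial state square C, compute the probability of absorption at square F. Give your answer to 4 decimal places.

0.4375

Let h(s) be the probability of absorption at square F starting from transient state s. Then h(square F) = 1 and h(square B) = 0. By first-step analysis:
h(square C) = 0.36·0 + 0.28·1 + 0.36·h(square C)
Solving: h(square C) = 0.4375.
Starting from square C, the probability is 0.4375.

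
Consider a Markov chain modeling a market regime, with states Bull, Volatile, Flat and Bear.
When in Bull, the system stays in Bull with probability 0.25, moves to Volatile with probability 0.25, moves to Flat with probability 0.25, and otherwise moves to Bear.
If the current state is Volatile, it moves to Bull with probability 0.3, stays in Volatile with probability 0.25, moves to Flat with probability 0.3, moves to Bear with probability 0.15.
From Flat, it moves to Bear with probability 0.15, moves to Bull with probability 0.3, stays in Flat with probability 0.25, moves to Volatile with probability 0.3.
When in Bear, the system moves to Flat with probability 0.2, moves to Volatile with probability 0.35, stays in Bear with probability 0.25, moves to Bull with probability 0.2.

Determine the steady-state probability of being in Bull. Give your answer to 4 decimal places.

Let the stationary distribution be π with π = πP and π_1 + π_2 + π_3 + π_4 = 1.
π_1 = 0.25·π_1 + 0.3·π_2 + 0.3·π_3 + 0.2·π_4
π_2 = 0.25·π_1 + 0.25·π_2 + 0.3·π_3 + 0.35·π_4
π_3 = 0.25·π_1 + 0.3·π_2 + 0.25·π_3 + 0.2·π_4
Solving with the normalization constraint gives π = (0.2670, 0.2823, 0.2543, 0.1963).
So the stationary probability of Bull is 0.2670.

0.2670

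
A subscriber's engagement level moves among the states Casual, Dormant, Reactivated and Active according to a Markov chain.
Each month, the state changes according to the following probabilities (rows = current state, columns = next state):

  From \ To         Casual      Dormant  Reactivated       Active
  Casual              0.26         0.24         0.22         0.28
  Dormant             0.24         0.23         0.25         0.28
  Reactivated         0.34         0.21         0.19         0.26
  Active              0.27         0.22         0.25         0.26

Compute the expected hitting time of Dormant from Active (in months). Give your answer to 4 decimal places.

4.4766

Let t(s) be the expected number of months to first reach Dormant from state s, with t(Dormant) = 0. Conditioning on the first month:
t(Casual) = 1 + 0.26·t(Casual) + 0.22·t(Reactivated) + 0.28·t(Active)
t(Reactivated) = 1 + 0.34·t(Casual) + 0.19·t(Reactivated) + 0.26·t(Active)
t(Active) = 1 + 0.27·t(Casual) + 0.25·t(Reactivated) + 0.26·t(Active)
Solving: t(Casual) = 4.3869, t(Reactivated) = 4.5129, t(Active) = 4.4766.
Expected months from Active to Dormant: 4.4766.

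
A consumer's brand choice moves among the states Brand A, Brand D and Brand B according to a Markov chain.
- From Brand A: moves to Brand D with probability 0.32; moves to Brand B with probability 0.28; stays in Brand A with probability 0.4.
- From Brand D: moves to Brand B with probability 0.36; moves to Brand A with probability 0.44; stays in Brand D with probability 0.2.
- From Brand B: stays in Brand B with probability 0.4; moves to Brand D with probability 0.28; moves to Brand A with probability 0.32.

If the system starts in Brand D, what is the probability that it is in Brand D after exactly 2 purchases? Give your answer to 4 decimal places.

0.2816

Sum over the intermediate state after 1 purchase:
P = P(Brand D→Brand A)·P(Brand A→Brand D) + P(Brand D→Brand D)·P(Brand D→Brand D) + P(Brand D→Brand B)·P(Brand B→Brand D)
  = 0.44×0.32 + 0.2×0.2 + 0.36×0.28
  = 0.1408 + 0.0400 + 0.1008 = 0.2816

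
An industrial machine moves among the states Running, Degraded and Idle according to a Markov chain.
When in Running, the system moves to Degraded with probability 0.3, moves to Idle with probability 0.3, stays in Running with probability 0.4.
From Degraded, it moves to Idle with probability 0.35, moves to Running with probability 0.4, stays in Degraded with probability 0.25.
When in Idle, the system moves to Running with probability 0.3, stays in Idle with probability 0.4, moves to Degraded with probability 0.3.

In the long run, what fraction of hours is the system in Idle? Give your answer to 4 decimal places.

0.3492

Let the stationary distribution be π with π = πP and π_1 + π_2 + π_3 = 1.
π_1 = 0.4·π_1 + 0.4·π_2 + 0.3·π_3
π_2 = 0.3·π_1 + 0.25·π_2 + 0.3·π_3
Solving with the normalization constraint gives π = (0.3651, 0.2857, 0.3492).
So the stationary probability of Idle is 0.3492.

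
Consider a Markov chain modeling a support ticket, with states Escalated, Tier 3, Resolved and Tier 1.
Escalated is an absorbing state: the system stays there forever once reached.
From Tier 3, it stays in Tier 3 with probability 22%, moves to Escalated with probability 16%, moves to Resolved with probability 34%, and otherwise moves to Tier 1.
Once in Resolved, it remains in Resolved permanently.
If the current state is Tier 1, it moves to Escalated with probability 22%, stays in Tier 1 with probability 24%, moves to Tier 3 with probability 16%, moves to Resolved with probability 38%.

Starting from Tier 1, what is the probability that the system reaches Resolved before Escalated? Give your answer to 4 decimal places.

Let h(s) be the probability of absorption at Resolved starting from transient state s. Then h(Resolved) = 1 and h(Escalated) = 0. By first-step analysis:
h(Tier 3) = 0.16·0 + 0.22·h(Tier 3) + 0.34·1 + 0.28·h(Tier 1)
h(Tier 1) = 0.22·0 + 0.16·h(Tier 3) + 0.38·1 + 0.24·h(Tier 1)
Solving: h(Tier 3) = 0.6657, h(Tier 1) = 0.6401.
Starting from Tier 1, the probability is 0.6401.

0.6401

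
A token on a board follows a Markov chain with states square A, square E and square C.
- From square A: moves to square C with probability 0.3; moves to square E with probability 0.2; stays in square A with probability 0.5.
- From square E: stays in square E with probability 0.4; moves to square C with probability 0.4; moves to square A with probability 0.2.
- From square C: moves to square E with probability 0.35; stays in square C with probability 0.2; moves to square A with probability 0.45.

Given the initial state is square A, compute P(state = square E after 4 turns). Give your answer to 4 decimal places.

0.3050

Propagate the distribution vector 4 turns from square A.
After 0 turns: (1.0000, 0.0000, 0.0000)
After 1 turn: (0.5000, 0.2000, 0.3000)
After 2 turns: (0.4250, 0.2850, 0.2900)
After 3 turns: (0.4000, 0.3005, 0.2995)
After 4 turns: (0.3949, 0.3050, 0.3001)
P(in square E after 4 turns) = 0.3050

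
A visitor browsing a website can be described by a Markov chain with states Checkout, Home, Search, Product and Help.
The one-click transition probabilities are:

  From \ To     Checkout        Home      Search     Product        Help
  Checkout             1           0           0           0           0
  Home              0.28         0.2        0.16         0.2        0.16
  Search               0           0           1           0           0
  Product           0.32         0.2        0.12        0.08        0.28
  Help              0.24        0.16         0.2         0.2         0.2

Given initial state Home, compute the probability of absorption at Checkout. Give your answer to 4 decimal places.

Let h(s) be the probability of absorption at Checkout starting from transient state s. Then h(Checkout) = 1 and h(Search) = 0. By first-step analysis:
h(Home) = 0.28·1 + 0.2·h(Home) + 0.16·0 + 0.2·h(Product) + 0.16·h(Help)
h(Product) = 0.32·1 + 0.2·h(Home) + 0.12·0 + 0.08·h(Product) + 0.28·h(Help)
h(Help) = 0.24·1 + 0.16·h(Home) + 0.2·0 + 0.2·h(Product) + 0.2·h(Help)
Solving: h(Home) = 0.6354, h(Product) = 0.6667, h(Help) = 0.5938.
Starting from Home, the probability is 0.6354.

0.6354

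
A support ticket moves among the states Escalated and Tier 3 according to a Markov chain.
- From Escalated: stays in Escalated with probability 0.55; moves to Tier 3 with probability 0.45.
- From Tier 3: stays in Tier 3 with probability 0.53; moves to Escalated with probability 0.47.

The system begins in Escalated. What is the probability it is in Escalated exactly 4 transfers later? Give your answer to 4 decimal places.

Propagate the distribution vector 4 transfers from Escalated.
After 0 transfers: (1.0000, 0.0000)
After 1 transfer: (0.5500, 0.4500)
After 2 transfers: (0.5140, 0.4860)
After 3 transfers: (0.5111, 0.4889)
After 4 transfers: (0.5109, 0.4891)
P(in Escalated after 4 transfers) = 0.5109

0.5109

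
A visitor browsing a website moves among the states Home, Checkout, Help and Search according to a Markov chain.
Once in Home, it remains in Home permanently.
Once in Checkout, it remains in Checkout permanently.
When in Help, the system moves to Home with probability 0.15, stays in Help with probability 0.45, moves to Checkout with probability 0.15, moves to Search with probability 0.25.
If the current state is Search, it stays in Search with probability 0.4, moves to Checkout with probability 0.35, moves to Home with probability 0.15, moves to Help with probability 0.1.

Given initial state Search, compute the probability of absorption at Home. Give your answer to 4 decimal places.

Let h(s) be the probability of absorption at Home starting from transient state s. Then h(Home) = 1 and h(Checkout) = 0. By first-step analysis:
h(Help) = 0.15·1 + 0.15·0 + 0.45·h(Help) + 0.25·h(Search)
h(Search) = 0.15·1 + 0.35·0 + 0.1·h(Help) + 0.4·h(Search)
Solving: h(Help) = 0.4180, h(Search) = 0.3197.
Starting from Search, the probability is 0.3197.

0.3197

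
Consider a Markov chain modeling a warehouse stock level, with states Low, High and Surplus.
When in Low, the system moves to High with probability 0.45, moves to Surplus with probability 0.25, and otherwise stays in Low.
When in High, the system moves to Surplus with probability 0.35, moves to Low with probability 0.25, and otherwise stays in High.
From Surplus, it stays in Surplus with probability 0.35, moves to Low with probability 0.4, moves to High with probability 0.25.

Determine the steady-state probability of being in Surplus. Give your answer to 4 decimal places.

Let the stationary distribution be π with π = πP and π_1 + π_2 + π_3 = 1.
π_1 = 0.3·π_1 + 0.25·π_2 + 0.4·π_3
π_2 = 0.45·π_1 + 0.4·π_2 + 0.25·π_3
Solving with the normalization constraint gives π = (0.3135, 0.3679, 0.3187).
So the stationary probability of Surplus is 0.3187.

0.3187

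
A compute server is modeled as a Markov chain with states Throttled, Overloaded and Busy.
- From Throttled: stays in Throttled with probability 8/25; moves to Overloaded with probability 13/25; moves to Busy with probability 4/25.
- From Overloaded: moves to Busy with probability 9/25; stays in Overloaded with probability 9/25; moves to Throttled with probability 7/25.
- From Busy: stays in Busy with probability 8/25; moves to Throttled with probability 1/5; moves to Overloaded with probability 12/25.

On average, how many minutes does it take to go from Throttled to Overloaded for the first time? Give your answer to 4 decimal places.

1.9517

Let t(s) be the expected number of minutes to first reach Overloaded from state s, with t(Overloaded) = 0. Conditioning on the first minute:
t(Throttled) = 1 + 0.32·t(Throttled) + 0.16·t(Busy)
t(Busy) = 1 + 0.2·t(Throttled) + 0.32·t(Busy)
Solving: t(Throttled) = 1.9517, t(Busy) = 2.0446.
Expected minutes from Throttled to Overloaded: 1.9517.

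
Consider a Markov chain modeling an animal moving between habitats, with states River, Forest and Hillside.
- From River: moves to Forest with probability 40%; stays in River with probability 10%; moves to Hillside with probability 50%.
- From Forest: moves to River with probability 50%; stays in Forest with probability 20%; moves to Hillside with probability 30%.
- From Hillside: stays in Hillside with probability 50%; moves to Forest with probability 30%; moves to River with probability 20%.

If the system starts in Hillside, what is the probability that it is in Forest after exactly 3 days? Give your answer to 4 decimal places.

Propagate the distribution vector 3 days from Hillside.
After 0 days: (0.0000, 0.0000, 1.0000)
After 1 day: (0.2000, 0.3000, 0.5000)
After 2 days: (0.2700, 0.2900, 0.4400)
After 3 days: (0.2600, 0.2980, 0.4420)
P(in Forest after 3 days) = 0.2980

0.2980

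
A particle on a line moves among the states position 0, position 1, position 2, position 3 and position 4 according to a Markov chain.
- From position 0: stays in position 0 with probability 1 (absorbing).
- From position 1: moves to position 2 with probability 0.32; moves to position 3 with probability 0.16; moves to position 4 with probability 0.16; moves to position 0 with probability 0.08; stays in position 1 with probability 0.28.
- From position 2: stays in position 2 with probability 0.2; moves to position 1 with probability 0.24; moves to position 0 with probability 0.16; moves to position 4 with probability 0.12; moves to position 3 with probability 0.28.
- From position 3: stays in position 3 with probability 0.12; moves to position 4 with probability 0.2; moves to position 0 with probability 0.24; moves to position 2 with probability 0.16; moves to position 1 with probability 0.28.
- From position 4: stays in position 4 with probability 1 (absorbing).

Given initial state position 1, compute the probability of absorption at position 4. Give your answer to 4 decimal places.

Let h(s) be the probability of absorption at position 4 starting from transient state s. Then h(position 4) = 1 and h(position 0) = 0. By first-step analysis:
h(position 1) = 0.08·0 + 0.28·h(position 1) + 0.32·h(position 2) + 0.16·h(position 3) + 0.16·1
h(position 2) = 0.16·0 + 0.24·h(position 1) + 0.2·h(position 2) + 0.28·h(position 3) + 0.12·1
h(position 3) = 0.24·0 + 0.28·h(position 1) + 0.16·h(position 2) + 0.12·h(position 3) + 0.2·1
Solving: h(position 1) = 0.5467, h(position 2) = 0.4853, h(position 3) = 0.4895.
Starting from position 1, the probability is 0.5467.

0.5467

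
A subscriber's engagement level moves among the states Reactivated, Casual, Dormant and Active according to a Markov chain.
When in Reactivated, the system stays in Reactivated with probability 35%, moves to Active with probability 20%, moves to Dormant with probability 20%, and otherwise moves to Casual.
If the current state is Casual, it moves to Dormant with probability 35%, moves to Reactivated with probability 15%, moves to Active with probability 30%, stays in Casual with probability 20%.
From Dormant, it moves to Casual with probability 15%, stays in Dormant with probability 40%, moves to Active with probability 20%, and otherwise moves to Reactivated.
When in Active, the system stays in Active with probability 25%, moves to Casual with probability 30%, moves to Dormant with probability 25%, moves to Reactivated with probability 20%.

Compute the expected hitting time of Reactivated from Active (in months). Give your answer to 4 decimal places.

4.8875

Let t(s) be the expected number of months to first reach Reactivated from state s, with t(Reactivated) = 0. Conditioning on the first month:
t(Casual) = 1 + 0.2·t(Casual) + 0.35·t(Dormant) + 0.3·t(Active)
t(Dormant) = 1 + 0.15·t(Casual) + 0.4·t(Dormant) + 0.2·t(Active)
t(Active) = 1 + 0.3·t(Casual) + 0.25·t(Dormant) + 0.25·t(Active)
Solving: t(Casual) = 5.0804, t(Dormant) = 4.5659, t(Active) = 4.8875.
Expected months from Active to Reactivated: 4.8875.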